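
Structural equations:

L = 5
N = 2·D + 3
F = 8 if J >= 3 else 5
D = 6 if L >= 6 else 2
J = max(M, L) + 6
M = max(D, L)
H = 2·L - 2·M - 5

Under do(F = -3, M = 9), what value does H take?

The joint intervention fixes F = -3, M = 9, removing each variable's own equation.
H = 2·L - 2·M - 5  [with L=5, M=9]  = -13

-13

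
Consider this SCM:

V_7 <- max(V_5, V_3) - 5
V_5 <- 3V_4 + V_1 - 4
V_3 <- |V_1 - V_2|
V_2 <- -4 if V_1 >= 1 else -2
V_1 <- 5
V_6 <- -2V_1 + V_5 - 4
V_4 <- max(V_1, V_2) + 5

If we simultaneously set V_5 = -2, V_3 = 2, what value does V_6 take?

-16

The joint intervention fixes V_5 = -2, V_3 = 2, removing each variable's own equation.
V_6 = -2V_1 + V_5 - 4  [with V_1=5, V_5=-2]  = -16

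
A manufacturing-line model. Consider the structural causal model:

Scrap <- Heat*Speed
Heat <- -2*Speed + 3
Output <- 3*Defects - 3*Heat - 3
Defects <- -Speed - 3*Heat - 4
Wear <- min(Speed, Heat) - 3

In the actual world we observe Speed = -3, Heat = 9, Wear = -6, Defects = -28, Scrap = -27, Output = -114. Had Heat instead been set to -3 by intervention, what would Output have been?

30

Under do(Heat=-3), the mechanism Heat <- -2*Speed + 3 is discarded; Heat is fixed at -3.
Defects = -Speed - 3*Heat - 4  [with Speed=-3, Heat=-3]  = 8
Output = 3*Defects - 3*Heat - 3  [with Defects=8, Heat=-3]  = 30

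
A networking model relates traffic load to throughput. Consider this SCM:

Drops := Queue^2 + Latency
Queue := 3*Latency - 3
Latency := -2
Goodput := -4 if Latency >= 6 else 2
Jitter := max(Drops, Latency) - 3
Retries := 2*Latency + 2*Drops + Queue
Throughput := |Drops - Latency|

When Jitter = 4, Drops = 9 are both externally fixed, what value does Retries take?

5

Under do(Jitter = 4, Drops = 9), each intervened variable's structural equation is replaced by its fixed value.
Queue = 3*Latency - 3  [with Latency=-2]  = -9
Retries = 2*Latency + 2*Drops + Queue  [with Latency=-2, Drops=9, Queue=-9]  = 5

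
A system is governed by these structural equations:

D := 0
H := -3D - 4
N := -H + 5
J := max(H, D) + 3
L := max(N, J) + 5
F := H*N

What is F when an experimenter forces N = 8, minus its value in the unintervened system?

4

The intervention breaks the incoming arrows to N: N := -H + 5 no longer applies, and N = 8.
H = -3D - 4  [with D=0]  = -4
F = H*N  [with H=-4, N=8]  = -32
Without intervention: H = -3D - 4  [with D=0]  = -4; N = -H + 5  [with H=-4]  = 9; F = H*N  [with H=-4, N=9]  = -36.
Change = -32 − (-36) = 4.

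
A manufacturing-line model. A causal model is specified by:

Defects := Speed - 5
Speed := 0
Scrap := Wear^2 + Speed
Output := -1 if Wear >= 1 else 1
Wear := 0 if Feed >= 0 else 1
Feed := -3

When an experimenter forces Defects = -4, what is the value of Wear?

1

Under do(Defects=-4), the mechanism Defects := Speed - 5 is discarded; Defects is fixed at -4.
Since Wear is not a descendant of the intervened variable, it is unaffected.
Wear = 0 if Feed >= 0 else 1  [with Feed=-3]  = 1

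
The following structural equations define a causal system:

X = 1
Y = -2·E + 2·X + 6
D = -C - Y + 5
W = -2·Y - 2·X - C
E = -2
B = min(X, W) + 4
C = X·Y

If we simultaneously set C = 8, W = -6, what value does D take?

-15

The joint intervention fixes C = 8, W = -6, removing each variable's own equation.
Y = -2·E + 2·X + 6  [with E=-2, X=1]  = 12
D = -C - Y + 5  [with C=8, Y=12]  = -15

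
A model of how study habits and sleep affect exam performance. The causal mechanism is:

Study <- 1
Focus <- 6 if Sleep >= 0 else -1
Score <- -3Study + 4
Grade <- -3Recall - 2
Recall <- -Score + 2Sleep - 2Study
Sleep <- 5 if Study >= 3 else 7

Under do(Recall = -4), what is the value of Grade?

10

The intervention breaks the incoming arrows to Recall: Recall <- -Score + 2Sleep - 2Study no longer applies, and Recall = -4.
Grade = -3Recall - 2  [with Recall=-4]  = 10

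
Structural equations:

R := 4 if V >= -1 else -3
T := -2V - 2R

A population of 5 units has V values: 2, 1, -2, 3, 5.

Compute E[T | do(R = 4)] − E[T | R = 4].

1.9

Under do(R=4), R's equation is replaced by R=4 for every unit. Per-unit T: -12, -10, -4, -14, -18. Mean = -11.6.
Conditioning on R=4 selects the 4 unit(s) with V ∈ {2, 1, 3, 5}. Their T values: -12, -10, -14, -18. Mean = -13.5.
Difference = -11.6 − (-13.5) = 1.9.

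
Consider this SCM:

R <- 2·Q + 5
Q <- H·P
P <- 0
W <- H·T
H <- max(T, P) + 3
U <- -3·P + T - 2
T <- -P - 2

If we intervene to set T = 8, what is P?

0

Under do(T=8), the mechanism T <- -P - 2 is discarded; T is fixed at 8.
P is not downstream of the intervention, so its value is determined by the original equations.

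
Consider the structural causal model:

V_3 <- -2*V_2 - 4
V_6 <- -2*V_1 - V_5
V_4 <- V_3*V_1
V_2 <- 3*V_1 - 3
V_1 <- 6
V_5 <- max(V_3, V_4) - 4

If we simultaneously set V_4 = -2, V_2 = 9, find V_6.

-6

The joint intervention fixes V_4 = -2, V_2 = 9, removing each variable's own equation.
V_3 = -2*V_2 - 4  [with V_2=9]  = -22
V_5 = max(V_3, V_4) - 4  [with V_3=-22, V_4=-2]  = -6
V_6 = -2*V_1 - V_5  [with V_1=6, V_5=-6]  = -6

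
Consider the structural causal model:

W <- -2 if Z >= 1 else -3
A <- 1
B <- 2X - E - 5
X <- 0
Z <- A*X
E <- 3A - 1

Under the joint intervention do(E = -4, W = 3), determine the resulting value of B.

Setting E = -4, W = 3 by intervention discards those variables' equations.
B = 2X - E - 5  [with X=0, E=-4]  = -1

-1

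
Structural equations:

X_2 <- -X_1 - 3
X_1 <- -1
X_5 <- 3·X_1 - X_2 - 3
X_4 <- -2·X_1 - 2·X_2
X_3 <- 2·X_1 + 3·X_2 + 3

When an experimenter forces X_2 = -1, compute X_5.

-5

do(X_2=-1) replaces the equation X_2 <- -X_1 - 3 with the constant X_2 = -1.
X_5 = 3·X_1 - X_2 - 3  [with X_1=-1, X_2=-1]  = -5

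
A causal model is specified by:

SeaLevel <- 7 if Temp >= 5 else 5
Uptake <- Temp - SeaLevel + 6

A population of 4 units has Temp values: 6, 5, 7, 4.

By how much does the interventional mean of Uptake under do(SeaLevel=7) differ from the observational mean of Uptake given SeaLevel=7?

do(SeaLevel=7) breaks SeaLevel's dependence on Temp. With SeaLevel=7 fixed, Uptake across the units is 5, 4, 6, 3, mean 4.5.
Observing SeaLevel=7 restricts to units where SeaLevel's equation naturally yields 7: Temp ∈ {6, 5, 7}. In that subpopulation Uptake = 5, 4, 6, mean 5.
Difference = 4.5 − 5 = -0.5.

-0.5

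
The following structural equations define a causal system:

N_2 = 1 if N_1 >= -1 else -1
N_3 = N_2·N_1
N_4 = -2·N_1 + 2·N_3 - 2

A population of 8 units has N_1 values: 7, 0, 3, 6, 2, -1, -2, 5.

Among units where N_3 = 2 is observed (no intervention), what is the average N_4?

E[N_4|N_3=2] averages over only the 2 units with N_3=2 (N_1 = 2, -2): N_4 = -2, 6, mean 2.

2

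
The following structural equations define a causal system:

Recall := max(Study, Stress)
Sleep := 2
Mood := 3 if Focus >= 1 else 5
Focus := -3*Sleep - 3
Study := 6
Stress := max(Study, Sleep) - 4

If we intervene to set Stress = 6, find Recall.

6

The intervention breaks the incoming arrows to Stress: Stress := max(Study, Sleep) - 4 no longer applies, and Stress = 6.
Recall = max(Study, Stress)  [with Study=6, Stress=6]  = 6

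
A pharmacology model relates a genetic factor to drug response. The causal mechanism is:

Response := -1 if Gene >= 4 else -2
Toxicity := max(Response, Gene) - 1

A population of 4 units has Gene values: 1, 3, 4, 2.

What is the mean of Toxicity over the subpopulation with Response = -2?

1

E[Toxicity|Response=-2] averages over only the 3 units with Response=-2 (Gene = 1, 3, 2): Toxicity = 0, 2, 1, mean 1.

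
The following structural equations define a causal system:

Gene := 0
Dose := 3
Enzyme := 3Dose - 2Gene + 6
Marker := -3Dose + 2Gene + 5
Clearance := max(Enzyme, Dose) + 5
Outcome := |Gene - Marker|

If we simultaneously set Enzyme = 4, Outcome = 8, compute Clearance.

9

The joint intervention fixes Enzyme = 4, Outcome = 8, removing each variable's own equation.
Clearance = max(Enzyme, Dose) + 5  [with Enzyme=4, Dose=3]  = 9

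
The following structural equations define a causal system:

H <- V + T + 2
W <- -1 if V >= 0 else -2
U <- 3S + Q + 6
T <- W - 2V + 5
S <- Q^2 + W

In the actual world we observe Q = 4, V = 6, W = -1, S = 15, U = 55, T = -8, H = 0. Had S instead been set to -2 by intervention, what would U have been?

4

Intervening sets S = -2 and removes its equation (S <- Q^2 + W).
U = 3S + Q + 6  [with S=-2, Q=4]  = 4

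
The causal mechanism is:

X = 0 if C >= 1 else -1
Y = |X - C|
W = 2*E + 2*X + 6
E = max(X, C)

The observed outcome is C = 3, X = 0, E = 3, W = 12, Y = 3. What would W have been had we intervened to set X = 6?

Under do(X=6), the mechanism X = 0 if C >= 1 else -1 is discarded; X is fixed at 6.
E = max(X, C)  [with X=6, C=3]  = 6
W = 2*E + 2*X + 6  [with E=6, X=6]  = 30

30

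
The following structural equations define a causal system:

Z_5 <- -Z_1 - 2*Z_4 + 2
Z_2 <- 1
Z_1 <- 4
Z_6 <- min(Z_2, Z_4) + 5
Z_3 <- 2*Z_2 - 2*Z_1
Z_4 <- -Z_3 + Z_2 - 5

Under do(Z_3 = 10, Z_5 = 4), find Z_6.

-9

Setting Z_3 = 10, Z_5 = 4 by intervention discards those variables' equations.
Z_4 = -Z_3 + Z_2 - 5  [with Z_3=10, Z_2=1]  = -14
Z_6 = min(Z_2, Z_4) + 5  [with Z_2=1, Z_4=-14]  = -9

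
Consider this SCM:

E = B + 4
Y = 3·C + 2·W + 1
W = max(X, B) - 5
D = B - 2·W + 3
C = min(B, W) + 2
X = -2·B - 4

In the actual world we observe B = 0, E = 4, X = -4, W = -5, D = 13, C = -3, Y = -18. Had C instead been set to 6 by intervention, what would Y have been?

9

Intervening sets C = 6 and removes its equation (C = min(B, W) + 2).
X = -2·B - 4  [with B=0]  = -4
W = max(X, B) - 5  [with X=-4, B=0]  = -5
Y = 3·C + 2·W + 1  [with C=6, W=-5]  = 9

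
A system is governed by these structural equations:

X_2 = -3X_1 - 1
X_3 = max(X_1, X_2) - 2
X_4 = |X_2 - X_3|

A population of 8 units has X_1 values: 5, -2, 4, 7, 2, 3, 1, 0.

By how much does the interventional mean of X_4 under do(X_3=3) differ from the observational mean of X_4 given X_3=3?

Under do(X_3=3), X_3's equation is replaced by X_3=3 for every unit. Per-unit X_4: 19, 2, 16, 25, 10, 13, 7, 4. Mean = 12.
E[X_4|X_3=3] averages over only the 2 units with X_3=3 (X_1 = 5, -2): X_4 = 19, 2, mean 10.5.
Difference = 12 − 10.5 = 1.5.

1.5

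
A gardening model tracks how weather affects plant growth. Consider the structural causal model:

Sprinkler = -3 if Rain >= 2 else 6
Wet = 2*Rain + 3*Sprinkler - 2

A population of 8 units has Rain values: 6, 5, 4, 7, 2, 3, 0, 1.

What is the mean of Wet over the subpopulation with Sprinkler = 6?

Conditioning on Sprinkler=6 selects the 2 unit(s) with Rain ∈ {0, 1}. Their Wet values: 16, 18. Mean = 17.

17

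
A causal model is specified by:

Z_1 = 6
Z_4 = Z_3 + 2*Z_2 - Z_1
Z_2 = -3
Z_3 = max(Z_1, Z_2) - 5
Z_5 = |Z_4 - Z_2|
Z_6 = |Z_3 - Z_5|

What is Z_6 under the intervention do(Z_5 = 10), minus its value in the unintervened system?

The intervention breaks the incoming arrows to Z_5: Z_5 = |Z_4 - Z_2| no longer applies, and Z_5 = 10.
Z_3 = max(Z_1, Z_2) - 5  [with Z_1=6, Z_2=-3]  = 1
Z_6 = |Z_3 - Z_5|  [with Z_3=1, Z_5=10]  = 9
Without intervention: Z_3 = max(Z_1, Z_2) - 5  [with Z_1=6, Z_2=-3]  = 1; Z_4 = Z_3 + 2*Z_2 - Z_1  [with Z_3=1, Z_2=-3, Z_1=6]  = -11; Z_5 = |Z_4 - Z_2|  [with Z_4=-11, Z_2=-3]  = 8; Z_6 = |Z_3 - Z_5|  [with Z_3=1, Z_5=8]  = 7.
Change = 9 − 7 = 2.

2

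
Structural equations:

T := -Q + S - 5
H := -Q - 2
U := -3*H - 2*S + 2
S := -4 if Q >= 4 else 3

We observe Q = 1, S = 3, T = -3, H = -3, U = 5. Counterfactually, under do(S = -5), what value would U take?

21

do(S=-5) replaces the equation S := -4 if Q >= 4 else 3 with the constant S = -5.
H = -Q - 2  [with Q=1]  = -3
U = -3*H - 2*S + 2  [with H=-3, S=-5]  = 21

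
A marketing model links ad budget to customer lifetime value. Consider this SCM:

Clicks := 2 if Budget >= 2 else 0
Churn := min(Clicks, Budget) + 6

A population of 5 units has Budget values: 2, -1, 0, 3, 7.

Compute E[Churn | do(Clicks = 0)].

5.8

The intervention sets Clicks=0 in all 5 units regardless of Budget. Recomputing Churn per unit gives 6, 5, 6, 6, 6; average 5.8.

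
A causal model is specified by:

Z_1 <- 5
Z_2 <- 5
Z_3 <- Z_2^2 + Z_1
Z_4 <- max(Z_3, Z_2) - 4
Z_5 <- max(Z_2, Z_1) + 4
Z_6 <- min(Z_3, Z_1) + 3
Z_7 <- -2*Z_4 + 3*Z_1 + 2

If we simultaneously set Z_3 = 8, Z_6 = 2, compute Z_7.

Under do(Z_3 = 8, Z_6 = 2), each intervened variable's structural equation is replaced by its fixed value.
Z_4 = max(Z_3, Z_2) - 4  [with Z_3=8, Z_2=5]  = 4
Z_7 = -2*Z_4 + 3*Z_1 + 2  [with Z_4=4, Z_1=5]  = 9

9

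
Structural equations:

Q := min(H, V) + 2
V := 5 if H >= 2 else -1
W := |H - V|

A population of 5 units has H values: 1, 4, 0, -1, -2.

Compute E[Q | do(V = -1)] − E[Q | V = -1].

0.05

The intervention sets V=-1 in all 5 units regardless of H. Recomputing Q per unit gives 1, 1, 1, 1, 0; average 0.8.
Conditioning on V=-1 selects the 4 unit(s) with H ∈ {1, 0, -1, -2}. Their Q values: 1, 1, 1, 0. Mean = 0.75.
Difference = 0.8 − 0.75 = 0.05.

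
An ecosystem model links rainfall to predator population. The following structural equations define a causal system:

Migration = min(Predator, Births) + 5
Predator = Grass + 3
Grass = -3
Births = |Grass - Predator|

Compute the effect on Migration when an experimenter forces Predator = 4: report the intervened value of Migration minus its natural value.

Under do(Predator=4), the mechanism Predator = Grass + 3 is discarded; Predator is fixed at 4.
Births = |Grass - Predator|  [with Grass=-3, Predator=4]  = 7
Migration = min(Predator, Births) + 5  [with Predator=4, Births=7]  = 9
Without intervention: Predator = Grass + 3  [with Grass=-3]  = 0; Births = |Grass - Predator|  [with Grass=-3, Predator=0]  = 3; Migration = min(Predator, Births) + 5  [with Predator=0, Births=3]  = 5.
Change = 9 − 5 = 4.

4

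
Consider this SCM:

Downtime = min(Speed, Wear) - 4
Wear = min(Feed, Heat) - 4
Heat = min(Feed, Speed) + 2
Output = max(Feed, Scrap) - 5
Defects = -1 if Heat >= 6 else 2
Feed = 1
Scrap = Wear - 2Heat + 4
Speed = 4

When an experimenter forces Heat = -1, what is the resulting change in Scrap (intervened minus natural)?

6

The intervention breaks the incoming arrows to Heat: Heat = min(Feed, Speed) + 2 no longer applies, and Heat = -1.
Wear = min(Feed, Heat) - 4  [with Feed=1, Heat=-1]  = -5
Scrap = Wear - 2Heat + 4  [with Wear=-5, Heat=-1]  = 1
Without intervention: Heat = min(Feed, Speed) + 2  [with Feed=1, Speed=4]  = 3; Wear = min(Feed, Heat) - 4  [with Feed=1, Heat=3]  = -3; Scrap = Wear - 2Heat + 4  [with Wear=-3, Heat=3]  = -5.
Change = 1 − (-5) = 6.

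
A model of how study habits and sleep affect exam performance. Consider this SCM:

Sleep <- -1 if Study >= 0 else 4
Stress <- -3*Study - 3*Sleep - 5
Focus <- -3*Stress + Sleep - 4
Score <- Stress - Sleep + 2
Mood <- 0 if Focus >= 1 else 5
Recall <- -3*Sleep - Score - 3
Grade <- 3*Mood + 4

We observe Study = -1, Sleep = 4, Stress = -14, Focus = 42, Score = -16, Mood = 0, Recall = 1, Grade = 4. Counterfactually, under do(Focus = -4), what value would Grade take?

19

do(Focus=-4) replaces the equation Focus <- -3*Stress + Sleep - 4 with the constant Focus = -4.
Mood = 0 if Focus >= 1 else 5  [with Focus=-4]  = 5
Grade = 3*Mood + 4  [with Mood=5]  = 19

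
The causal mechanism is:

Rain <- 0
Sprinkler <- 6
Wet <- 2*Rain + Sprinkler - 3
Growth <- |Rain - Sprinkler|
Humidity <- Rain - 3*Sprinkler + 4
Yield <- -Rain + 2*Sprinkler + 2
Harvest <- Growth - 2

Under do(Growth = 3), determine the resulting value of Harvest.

The intervention breaks the incoming arrows to Growth: Growth <- |Rain - Sprinkler| no longer applies, and Growth = 3.
Harvest = Growth - 2  [with Growth=3]  = 1

1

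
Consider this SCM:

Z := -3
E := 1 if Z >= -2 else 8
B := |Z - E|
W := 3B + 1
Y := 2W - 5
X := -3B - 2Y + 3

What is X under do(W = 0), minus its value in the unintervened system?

Under do(W=0), the mechanism W := 3B + 1 is discarded; W is fixed at 0.
E = 1 if Z >= -2 else 8  [with Z=-3]  = 8
B = |Z - E|  [with Z=-3, E=8]  = 11
Y = 2W - 5  [with W=0]  = -5
X = -3B - 2Y + 3  [with B=11, Y=-5]  = -20
Without intervention: E = 1 if Z >= -2 else 8  [with Z=-3]  = 8; B = |Z - E|  [with Z=-3, E=8]  = 11; W = 3B + 1  [with B=11]  = 34; Y = 2W - 5  [with W=34]  = 63; X = -3B - 2Y + 3  [with B=11, Y=63]  = -156.
Change = -20 − (-156) = 136.

136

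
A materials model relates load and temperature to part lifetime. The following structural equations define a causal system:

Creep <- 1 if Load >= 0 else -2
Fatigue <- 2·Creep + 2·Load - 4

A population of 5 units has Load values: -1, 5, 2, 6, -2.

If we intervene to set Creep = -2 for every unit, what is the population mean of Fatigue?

The intervention sets Creep=-2 in all 5 units regardless of Load. Recomputing Fatigue per unit gives -10, 2, -4, 4, -12; average -4.

-4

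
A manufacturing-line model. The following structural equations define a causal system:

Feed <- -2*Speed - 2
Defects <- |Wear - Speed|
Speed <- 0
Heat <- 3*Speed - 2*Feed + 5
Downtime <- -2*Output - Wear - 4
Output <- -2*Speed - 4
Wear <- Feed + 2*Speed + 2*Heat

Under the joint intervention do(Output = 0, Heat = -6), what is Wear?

-14

Under do(Output = 0, Heat = -6), each intervened variable's structural equation is replaced by its fixed value.
Feed = -2*Speed - 2  [with Speed=0]  = -2
Wear = Feed + 2*Speed + 2*Heat  [with Feed=-2, Speed=0, Heat=-6]  = -14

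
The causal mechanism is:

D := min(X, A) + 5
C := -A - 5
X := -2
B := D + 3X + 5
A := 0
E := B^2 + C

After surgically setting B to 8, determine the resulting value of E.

Under do(B=8), the mechanism B := D + 3X + 5 is discarded; B is fixed at 8.
C = -A - 5  [with A=0]  = -5
E = B^2 + C  [with B=8, C=-5]  = 59

59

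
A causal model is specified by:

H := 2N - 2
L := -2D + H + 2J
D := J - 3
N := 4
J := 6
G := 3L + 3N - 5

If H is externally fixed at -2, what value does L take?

4

Intervening sets H = -2 and removes its equation (H := 2N - 2).
D = J - 3  [with J=6]  = 3
L = -2D + H + 2J  [with D=3, H=-2, J=6]  = 4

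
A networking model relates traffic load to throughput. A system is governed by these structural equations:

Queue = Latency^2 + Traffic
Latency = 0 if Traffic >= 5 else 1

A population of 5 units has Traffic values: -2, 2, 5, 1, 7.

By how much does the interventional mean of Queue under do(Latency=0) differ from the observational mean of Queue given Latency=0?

Under do(Latency=0), Latency's equation is replaced by Latency=0 for every unit. Per-unit Queue: -2, 2, 5, 1, 7. Mean = 2.6.
E[Queue|Latency=0] averages over only the 2 units with Latency=0 (Traffic = 5, 7): Queue = 5, 7, mean 6.
Difference = 2.6 − 6 = -3.4.

-3.4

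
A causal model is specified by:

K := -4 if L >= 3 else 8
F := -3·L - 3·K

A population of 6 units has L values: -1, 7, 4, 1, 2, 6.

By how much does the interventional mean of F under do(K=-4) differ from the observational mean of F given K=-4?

Under do(K=-4), K's equation is replaced by K=-4 for every unit. Per-unit F: 15, -9, 0, 9, 6, -6. Mean = 2.5.
E[F|K=-4] averages over only the 3 units with K=-4 (L = 7, 4, 6): F = -9, 0, -6, mean -5.
Difference = 2.5 − (-5) = 7.5.

7.5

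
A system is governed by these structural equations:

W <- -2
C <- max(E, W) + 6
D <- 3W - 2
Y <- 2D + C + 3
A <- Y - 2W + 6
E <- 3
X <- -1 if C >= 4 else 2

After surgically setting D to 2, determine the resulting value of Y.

16

Intervening sets D = 2 and removes its equation (D <- 3W - 2).
C = max(E, W) + 6  [with E=3, W=-2]  = 9
Y = 2D + C + 3  [with D=2, C=9]  = 16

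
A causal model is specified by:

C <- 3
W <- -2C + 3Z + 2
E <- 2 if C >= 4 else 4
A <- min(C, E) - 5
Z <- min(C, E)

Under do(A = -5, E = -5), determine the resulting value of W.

-19

The joint intervention fixes A = -5, E = -5, removing each variable's own equation.
Z = min(C, E)  [with C=3, E=-5]  = -5
W = -2C + 3Z + 2  [with C=3, Z=-5]  = -19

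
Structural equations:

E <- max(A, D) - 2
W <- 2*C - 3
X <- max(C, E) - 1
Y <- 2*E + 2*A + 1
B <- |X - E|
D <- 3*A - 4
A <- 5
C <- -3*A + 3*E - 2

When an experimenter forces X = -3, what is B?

do(X=-3) replaces the equation X <- max(C, E) - 1 with the constant X = -3.
D = 3*A - 4  [with A=5]  = 11
E = max(A, D) - 2  [with A=5, D=11]  = 9
B = |X - E|  [with X=-3, E=9]  = 12

12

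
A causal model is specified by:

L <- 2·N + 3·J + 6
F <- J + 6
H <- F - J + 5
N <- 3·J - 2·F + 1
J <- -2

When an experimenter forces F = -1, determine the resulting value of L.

Under do(F=-1), the mechanism F <- J + 6 is discarded; F is fixed at -1.
N = 3·J - 2·F + 1  [with J=-2, F=-1]  = -3
L = 2·N + 3·J + 6  [with N=-3, J=-2]  = -6

-6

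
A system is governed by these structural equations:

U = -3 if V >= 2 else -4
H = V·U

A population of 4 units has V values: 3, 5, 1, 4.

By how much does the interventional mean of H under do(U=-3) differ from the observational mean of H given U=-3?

2.25

do(U=-3) breaks U's dependence on V. With U=-3 fixed, H across the units is -9, -15, -3, -12, mean -9.75.
E[H|U=-3] averages over only the 3 units with U=-3 (V = 3, 5, 4): H = -9, -15, -12, mean -12.
Difference = -9.75 − (-12) = 2.25.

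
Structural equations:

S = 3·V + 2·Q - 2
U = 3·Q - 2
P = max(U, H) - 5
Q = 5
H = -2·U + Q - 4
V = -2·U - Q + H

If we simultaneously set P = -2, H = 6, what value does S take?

The joint intervention fixes P = -2, H = 6, removing each variable's own equation.
U = 3·Q - 2  [with Q=5]  = 13
V = -2·U - Q + H  [with U=13, Q=5, H=6]  = -25
S = 3·V + 2·Q - 2  [with V=-25, Q=5]  = -67

-67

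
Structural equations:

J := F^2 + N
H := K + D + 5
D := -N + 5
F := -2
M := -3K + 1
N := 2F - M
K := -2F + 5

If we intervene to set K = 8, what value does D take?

do(K=8) replaces the equation K := -2F + 5 with the constant K = 8.
M = -3K + 1  [with K=8]  = -23
N = 2F - M  [with F=-2, M=-23]  = 19
D = -N + 5  [with N=19]  = -14

-14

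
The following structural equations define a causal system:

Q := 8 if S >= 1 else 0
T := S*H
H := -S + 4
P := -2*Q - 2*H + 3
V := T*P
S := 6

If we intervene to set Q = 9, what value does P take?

do(Q=9) replaces the equation Q := 8 if S >= 1 else 0 with the constant Q = 9.
H = -S + 4  [with S=6]  = -2
P = -2*Q - 2*H + 3  [with Q=9, H=-2]  = -11

-11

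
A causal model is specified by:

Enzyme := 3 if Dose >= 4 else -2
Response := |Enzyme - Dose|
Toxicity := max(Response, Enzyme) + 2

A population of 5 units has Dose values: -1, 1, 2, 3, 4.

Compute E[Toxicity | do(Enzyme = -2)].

do(Enzyme=-2) breaks Enzyme's dependence on Dose. With Enzyme=-2 fixed, Toxicity across the units is 3, 5, 6, 7, 8, mean 5.8.

5.8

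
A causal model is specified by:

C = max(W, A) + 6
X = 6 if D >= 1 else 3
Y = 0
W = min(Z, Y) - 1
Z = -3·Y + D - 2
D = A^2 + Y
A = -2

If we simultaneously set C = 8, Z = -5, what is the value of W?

-6

Setting C = 8, Z = -5 by intervention discards those variables' equations.
W = min(Z, Y) - 1  [with Z=-5, Y=0]  = -6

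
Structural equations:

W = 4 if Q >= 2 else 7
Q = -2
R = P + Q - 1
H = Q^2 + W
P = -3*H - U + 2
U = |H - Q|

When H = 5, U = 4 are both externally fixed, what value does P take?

-17

Setting H = 5, U = 4 by intervention discards those variables' equations.
P = -3*H - U + 2  [with H=5, U=4]  = -17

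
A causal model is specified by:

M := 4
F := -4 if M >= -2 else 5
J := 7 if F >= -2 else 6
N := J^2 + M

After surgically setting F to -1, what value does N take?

Under do(F=-1), the mechanism F := -4 if M >= -2 else 5 is discarded; F is fixed at -1.
J = 7 if F >= -2 else 6  [with F=-1]  = 7
N = J^2 + M  [with J=7, M=4]  = 53

53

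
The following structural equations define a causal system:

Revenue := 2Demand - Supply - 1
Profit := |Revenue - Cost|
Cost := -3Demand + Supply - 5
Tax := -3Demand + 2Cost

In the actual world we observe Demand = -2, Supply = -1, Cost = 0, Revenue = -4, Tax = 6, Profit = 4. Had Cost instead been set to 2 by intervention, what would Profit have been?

6

The intervention breaks the incoming arrows to Cost: Cost := -3Demand + Supply - 5 no longer applies, and Cost = 2.
Revenue = 2Demand - Supply - 1  [with Demand=-2, Supply=-1]  = -4
Profit = |Revenue - Cost|  [with Revenue=-4, Cost=2]  = 6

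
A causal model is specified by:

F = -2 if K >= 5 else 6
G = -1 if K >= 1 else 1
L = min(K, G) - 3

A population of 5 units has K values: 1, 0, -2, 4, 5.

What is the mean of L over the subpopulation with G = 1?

E[L|G=1] averages over only the 2 units with G=1 (K = 0, -2): L = -3, -5, mean -4.

-4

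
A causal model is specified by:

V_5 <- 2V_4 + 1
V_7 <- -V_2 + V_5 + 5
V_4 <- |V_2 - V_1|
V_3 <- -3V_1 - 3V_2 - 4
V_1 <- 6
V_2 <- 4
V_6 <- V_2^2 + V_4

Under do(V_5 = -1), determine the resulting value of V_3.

do(V_5=-1) replaces the equation V_5 <- 2V_4 + 1 with the constant V_5 = -1.
V_3 is not downstream of the intervention, so its value is determined by the original equations.
V_3 = -3V_1 - 3V_2 - 4  [with V_1=6, V_2=4]  = -34

-34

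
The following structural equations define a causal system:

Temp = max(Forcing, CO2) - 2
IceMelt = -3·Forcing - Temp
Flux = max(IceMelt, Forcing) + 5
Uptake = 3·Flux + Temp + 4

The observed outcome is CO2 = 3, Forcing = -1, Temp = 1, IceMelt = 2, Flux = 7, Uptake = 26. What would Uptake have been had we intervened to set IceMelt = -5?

Under do(IceMelt=-5), the mechanism IceMelt = -3·Forcing - Temp is discarded; IceMelt is fixed at -5.
Temp = max(Forcing, CO2) - 2  [with Forcing=-1, CO2=3]  = 1
Flux = max(IceMelt, Forcing) + 5  [with IceMelt=-5, Forcing=-1]  = 4
Uptake = 3·Flux + Temp + 4  [with Flux=4, Temp=1]  = 17

17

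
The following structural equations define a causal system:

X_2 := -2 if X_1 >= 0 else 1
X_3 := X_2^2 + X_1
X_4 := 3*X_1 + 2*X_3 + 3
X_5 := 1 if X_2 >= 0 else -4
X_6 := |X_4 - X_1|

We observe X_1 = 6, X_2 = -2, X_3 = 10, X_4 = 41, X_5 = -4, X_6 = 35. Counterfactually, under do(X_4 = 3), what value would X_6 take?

3

Under do(X_4=3), the mechanism X_4 := 3*X_1 + 2*X_3 + 3 is discarded; X_4 is fixed at 3.
X_6 = |X_4 - X_1|  [with X_4=3, X_1=6]  = 3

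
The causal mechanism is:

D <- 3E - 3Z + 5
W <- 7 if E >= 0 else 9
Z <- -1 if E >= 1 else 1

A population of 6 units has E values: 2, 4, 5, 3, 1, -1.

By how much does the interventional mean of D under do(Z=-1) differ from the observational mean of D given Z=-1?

do(Z=-1) breaks Z's dependence on E. With Z=-1 fixed, D across the units is 14, 20, 23, 17, 11, 5, mean 15.
Observing Z=-1 restricts to units where Z's equation naturally yields -1: E ∈ {2, 4, 5, 3, 1}. In that subpopulation D = 14, 20, 23, 17, 11, mean 17.
Difference = 15 − 17 = -2.

-2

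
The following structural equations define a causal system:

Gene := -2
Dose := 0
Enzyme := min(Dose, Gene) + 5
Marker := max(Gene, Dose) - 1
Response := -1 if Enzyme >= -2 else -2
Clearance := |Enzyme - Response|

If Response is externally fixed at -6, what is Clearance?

9

The intervention breaks the incoming arrows to Response: Response := -1 if Enzyme >= -2 else -2 no longer applies, and Response = -6.
Enzyme = min(Dose, Gene) + 5  [with Dose=0, Gene=-2]  = 3
Clearance = |Enzyme - Response|  [with Enzyme=3, Response=-6]  = 9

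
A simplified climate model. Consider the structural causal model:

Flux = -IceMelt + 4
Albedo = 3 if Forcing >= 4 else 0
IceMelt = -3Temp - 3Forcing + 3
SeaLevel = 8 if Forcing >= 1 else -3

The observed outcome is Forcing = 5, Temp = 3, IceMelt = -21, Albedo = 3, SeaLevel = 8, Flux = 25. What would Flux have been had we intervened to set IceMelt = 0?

4

The intervention breaks the incoming arrows to IceMelt: IceMelt = -3Temp - 3Forcing + 3 no longer applies, and IceMelt = 0.
Flux = -IceMelt + 4  [with IceMelt=0]  = 4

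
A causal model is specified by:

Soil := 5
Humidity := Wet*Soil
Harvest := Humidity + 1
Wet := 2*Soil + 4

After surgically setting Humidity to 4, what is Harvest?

5

The intervention breaks the incoming arrows to Humidity: Humidity := Wet*Soil no longer applies, and Humidity = 4.
Harvest = Humidity + 1  [with Humidity=4]  = 5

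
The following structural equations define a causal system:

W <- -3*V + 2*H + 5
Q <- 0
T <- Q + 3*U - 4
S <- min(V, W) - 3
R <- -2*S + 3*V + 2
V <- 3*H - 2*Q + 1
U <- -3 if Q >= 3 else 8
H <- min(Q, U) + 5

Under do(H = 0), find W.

2

The intervention breaks the incoming arrows to H: H <- min(Q, U) + 5 no longer applies, and H = 0.
V = 3*H - 2*Q + 1  [with H=0, Q=0]  = 1
W = -3*V + 2*H + 5  [with V=1, H=0]  = 2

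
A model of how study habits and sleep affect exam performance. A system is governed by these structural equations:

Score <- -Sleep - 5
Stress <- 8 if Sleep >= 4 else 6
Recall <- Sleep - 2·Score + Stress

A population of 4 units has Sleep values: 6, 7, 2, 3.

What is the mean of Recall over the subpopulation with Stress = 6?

Conditioning on Stress=6 selects the 2 unit(s) with Sleep ∈ {2, 3}. Their Recall values: 22, 25. Mean = 23.5.

23.5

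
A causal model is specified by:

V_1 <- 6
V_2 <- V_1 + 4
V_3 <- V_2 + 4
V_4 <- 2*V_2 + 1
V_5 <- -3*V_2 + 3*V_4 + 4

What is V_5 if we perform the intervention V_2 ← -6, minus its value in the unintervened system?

do(V_2=-6) replaces the equation V_2 <- V_1 + 4 with the constant V_2 = -6.
V_4 = 2*V_2 + 1  [with V_2=-6]  = -11
V_5 = -3*V_2 + 3*V_4 + 4  [with V_2=-6, V_4=-11]  = -11
Without intervention: V_2 = V_1 + 4  [with V_1=6]  = 10; V_4 = 2*V_2 + 1  [with V_2=10]  = 21; V_5 = -3*V_2 + 3*V_4 + 4  [with V_2=10, V_4=21]  = 37.
Change = -11 − 37 = -48.

-48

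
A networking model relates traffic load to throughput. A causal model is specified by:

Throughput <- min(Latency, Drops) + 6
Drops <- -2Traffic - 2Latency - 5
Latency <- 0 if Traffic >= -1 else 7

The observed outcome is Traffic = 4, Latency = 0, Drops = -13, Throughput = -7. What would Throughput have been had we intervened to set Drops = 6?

The intervention breaks the incoming arrows to Drops: Drops <- -2Traffic - 2Latency - 5 no longer applies, and Drops = 6.
Latency = 0 if Traffic >= -1 else 7  [with Traffic=4]  = 0
Throughput = min(Latency, Drops) + 6  [with Latency=0, Drops=6]  = 6

6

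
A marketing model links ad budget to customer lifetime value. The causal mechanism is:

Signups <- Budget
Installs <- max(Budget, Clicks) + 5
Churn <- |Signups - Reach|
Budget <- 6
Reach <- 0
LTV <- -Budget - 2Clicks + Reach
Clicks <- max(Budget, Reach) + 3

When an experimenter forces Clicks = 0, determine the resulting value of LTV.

The intervention breaks the incoming arrows to Clicks: Clicks <- max(Budget, Reach) + 3 no longer applies, and Clicks = 0.
LTV = -Budget - 2Clicks + Reach  [with Budget=6, Clicks=0, Reach=0]  = -6

-6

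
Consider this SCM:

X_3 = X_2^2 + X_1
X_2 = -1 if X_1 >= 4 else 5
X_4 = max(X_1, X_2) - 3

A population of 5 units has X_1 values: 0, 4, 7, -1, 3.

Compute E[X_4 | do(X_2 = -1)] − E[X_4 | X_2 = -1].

Under do(X_2=-1), X_2's equation is replaced by X_2=-1 for every unit. Per-unit X_4: -3, 1, 4, -4, 0. Mean = -0.4.
E[X_4|X_2=-1] averages over only the 2 units with X_2=-1 (X_1 = 4, 7): X_4 = 1, 4, mean 2.5.
Difference = -0.4 − 2.5 = -2.9.

-2.9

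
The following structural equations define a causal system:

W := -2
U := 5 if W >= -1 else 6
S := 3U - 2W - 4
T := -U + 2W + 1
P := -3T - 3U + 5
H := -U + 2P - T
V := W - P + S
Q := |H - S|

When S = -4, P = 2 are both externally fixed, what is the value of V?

-8

Under do(S = -4, P = 2), each intervened variable's structural equation is replaced by its fixed value.
V = W - P + S  [with W=-2, P=2, S=-4]  = -8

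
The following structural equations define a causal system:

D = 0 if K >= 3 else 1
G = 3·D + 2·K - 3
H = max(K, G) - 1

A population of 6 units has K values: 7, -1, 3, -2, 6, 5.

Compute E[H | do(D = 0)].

3.5

do(D=0) breaks D's dependence on K. With D=0 fixed, H across the units is 10, -2, 2, -3, 8, 6, mean 3.5.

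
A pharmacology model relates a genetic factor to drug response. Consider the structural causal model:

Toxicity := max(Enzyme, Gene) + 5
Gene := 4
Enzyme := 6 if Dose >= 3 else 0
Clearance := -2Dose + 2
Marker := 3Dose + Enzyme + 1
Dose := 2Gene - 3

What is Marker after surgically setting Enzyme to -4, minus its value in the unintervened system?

The intervention breaks the incoming arrows to Enzyme: Enzyme := 6 if Dose >= 3 else 0 no longer applies, and Enzyme = -4.
Dose = 2Gene - 3  [with Gene=4]  = 5
Marker = 3Dose + Enzyme + 1  [with Dose=5, Enzyme=-4]  = 12
Without intervention: Dose = 2Gene - 3  [with Gene=4]  = 5; Enzyme = 6 if Dose >= 3 else 0  [with Dose=5]  = 6; Marker = 3Dose + Enzyme + 1  [with Dose=5, Enzyme=6]  = 22.
Change = 12 − 22 = -10.

-10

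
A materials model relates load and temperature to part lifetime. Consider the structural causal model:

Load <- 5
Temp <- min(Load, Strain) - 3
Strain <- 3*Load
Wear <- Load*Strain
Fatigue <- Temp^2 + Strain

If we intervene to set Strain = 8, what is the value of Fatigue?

12

do(Strain=8) replaces the equation Strain <- 3*Load with the constant Strain = 8.
Temp = min(Load, Strain) - 3  [with Load=5, Strain=8]  = 2
Fatigue = Temp^2 + Strain  [with Temp=2, Strain=8]  = 12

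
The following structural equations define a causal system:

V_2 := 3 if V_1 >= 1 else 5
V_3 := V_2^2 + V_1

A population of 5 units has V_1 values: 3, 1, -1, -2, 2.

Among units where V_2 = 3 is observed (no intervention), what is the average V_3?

11

Conditioning on V_2=3 selects the 3 unit(s) with V_1 ∈ {3, 1, 2}. Their V_3 values: 12, 10, 11. Mean = 11.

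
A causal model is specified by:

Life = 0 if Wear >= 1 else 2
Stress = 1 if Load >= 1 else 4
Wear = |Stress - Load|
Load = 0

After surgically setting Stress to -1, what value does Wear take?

1

The intervention breaks the incoming arrows to Stress: Stress = 1 if Load >= 1 else 4 no longer applies, and Stress = -1.
Wear = |Stress - Load|  [with Stress=-1, Load=0]  = 1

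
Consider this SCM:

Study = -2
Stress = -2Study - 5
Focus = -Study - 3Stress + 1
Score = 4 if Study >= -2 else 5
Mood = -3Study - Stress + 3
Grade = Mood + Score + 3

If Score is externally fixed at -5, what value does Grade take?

8

Under do(Score=-5), the mechanism Score = 4 if Study >= -2 else 5 is discarded; Score is fixed at -5.
Stress = -2Study - 5  [with Study=-2]  = -1
Mood = -3Study - Stress + 3  [with Study=-2, Stress=-1]  = 10
Grade = Mood + Score + 3  [with Mood=10, Score=-5]  = 8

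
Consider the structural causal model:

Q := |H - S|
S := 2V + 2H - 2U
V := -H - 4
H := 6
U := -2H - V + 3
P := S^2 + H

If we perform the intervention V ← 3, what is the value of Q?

do(V=3) replaces the equation V := -H - 4 with the constant V = 3.
U = -2H - V + 3  [with H=6, V=3]  = -12
S = 2V + 2H - 2U  [with V=3, H=6, U=-12]  = 42
Q = |H - S|  [with H=6, S=42]  = 36

36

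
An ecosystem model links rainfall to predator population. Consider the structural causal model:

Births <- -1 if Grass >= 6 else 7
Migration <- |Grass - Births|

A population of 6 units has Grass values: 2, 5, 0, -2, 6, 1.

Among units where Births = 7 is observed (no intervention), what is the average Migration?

Conditioning on Births=7 selects the 5 unit(s) with Grass ∈ {2, 5, 0, -2, 1}. Their Migration values: 5, 2, 7, 9, 6. Mean = 5.8.

5.8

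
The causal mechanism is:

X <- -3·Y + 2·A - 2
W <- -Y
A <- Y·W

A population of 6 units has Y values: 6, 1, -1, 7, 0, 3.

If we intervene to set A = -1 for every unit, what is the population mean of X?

-12

do(A=-1) breaks A's dependence on Y. With A=-1 fixed, X across the units is -22, -7, -1, -25, -4, -13, mean -12.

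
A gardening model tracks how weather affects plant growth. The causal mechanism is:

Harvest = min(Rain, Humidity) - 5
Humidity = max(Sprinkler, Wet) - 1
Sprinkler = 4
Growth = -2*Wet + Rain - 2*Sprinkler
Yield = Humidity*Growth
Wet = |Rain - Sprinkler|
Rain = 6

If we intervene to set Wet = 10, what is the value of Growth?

The intervention breaks the incoming arrows to Wet: Wet = |Rain - Sprinkler| no longer applies, and Wet = 10.
Growth = -2*Wet + Rain - 2*Sprinkler  [with Wet=10, Rain=6, Sprinkler=4]  = -22

-22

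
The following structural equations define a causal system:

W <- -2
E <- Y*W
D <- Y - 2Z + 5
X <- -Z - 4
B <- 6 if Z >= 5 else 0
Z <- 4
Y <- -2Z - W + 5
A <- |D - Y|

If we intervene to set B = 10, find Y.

The intervention breaks the incoming arrows to B: B <- 6 if Z >= 5 else 0 no longer applies, and B = 10.
Y is not downstream of the intervention, so its value is determined by the original equations.
Y = -2Z - W + 5  [with Z=4, W=-2]  = -1

-1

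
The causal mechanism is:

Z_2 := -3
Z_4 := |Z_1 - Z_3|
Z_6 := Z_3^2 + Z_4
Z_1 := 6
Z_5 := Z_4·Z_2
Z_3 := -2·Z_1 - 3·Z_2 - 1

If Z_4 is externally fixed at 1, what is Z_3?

-4

Under do(Z_4=1), the mechanism Z_4 := |Z_1 - Z_3| is discarded; Z_4 is fixed at 1.
Since Z_3 is not a descendant of the intervened variable, it is unaffected.
Z_3 = -2·Z_1 - 3·Z_2 - 1  [with Z_1=6, Z_2=-3]  = -4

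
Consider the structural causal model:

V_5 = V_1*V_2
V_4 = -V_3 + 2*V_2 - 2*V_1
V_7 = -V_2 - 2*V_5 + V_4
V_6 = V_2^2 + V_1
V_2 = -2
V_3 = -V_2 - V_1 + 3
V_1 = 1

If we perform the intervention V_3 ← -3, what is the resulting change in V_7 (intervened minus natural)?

The intervention breaks the incoming arrows to V_3: V_3 = -V_2 - V_1 + 3 no longer applies, and V_3 = -3.
V_4 = -V_3 + 2*V_2 - 2*V_1  [with V_3=-3, V_2=-2, V_1=1]  = -3
V_5 = V_1*V_2  [with V_1=1, V_2=-2]  = -2
V_7 = -V_2 - 2*V_5 + V_4  [with V_2=-2, V_5=-2, V_4=-3]  = 3
Without intervention: V_3 = -V_2 - V_1 + 3  [with V_2=-2, V_1=1]  = 4; V_4 = -V_3 + 2*V_2 - 2*V_1  [with V_3=4, V_2=-2, V_1=1]  = -10; V_5 = V_1*V_2  [with V_1=1, V_2=-2]  = -2; V_7 = -V_2 - 2*V_5 + V_4  [with V_2=-2, V_5=-2, V_4=-10]  = -4.
Change = 3 − (-4) = 7.

7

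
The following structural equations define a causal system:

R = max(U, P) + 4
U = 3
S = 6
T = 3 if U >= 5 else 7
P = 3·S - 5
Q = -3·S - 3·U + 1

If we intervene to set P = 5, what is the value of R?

9

Under do(P=5), the mechanism P = 3·S - 5 is discarded; P is fixed at 5.
R = max(U, P) + 4  [with U=3, P=5]  = 9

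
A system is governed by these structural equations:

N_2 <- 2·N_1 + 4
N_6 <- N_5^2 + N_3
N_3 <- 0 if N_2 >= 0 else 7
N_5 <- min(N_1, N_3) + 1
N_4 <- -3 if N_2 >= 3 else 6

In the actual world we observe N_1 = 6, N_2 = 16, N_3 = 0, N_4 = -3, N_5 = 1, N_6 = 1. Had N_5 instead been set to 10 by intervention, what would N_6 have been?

The intervention breaks the incoming arrows to N_5: N_5 <- min(N_1, N_3) + 1 no longer applies, and N_5 = 10.
N_2 = 2·N_1 + 4  [with N_1=6]  = 16
N_3 = 0 if N_2 >= 0 else 7  [with N_2=16]  = 0
N_6 = N_5^2 + N_3  [with N_5=10, N_3=0]  = 100

100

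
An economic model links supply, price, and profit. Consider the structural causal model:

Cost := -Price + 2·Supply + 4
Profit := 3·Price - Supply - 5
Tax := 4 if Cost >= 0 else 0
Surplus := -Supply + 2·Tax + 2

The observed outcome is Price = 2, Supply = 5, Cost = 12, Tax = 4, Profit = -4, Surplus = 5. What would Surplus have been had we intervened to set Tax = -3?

Under do(Tax=-3), the mechanism Tax := 4 if Cost >= 0 else 0 is discarded; Tax is fixed at -3.
Surplus = -Supply + 2·Tax + 2  [with Supply=5, Tax=-3]  = -9

-9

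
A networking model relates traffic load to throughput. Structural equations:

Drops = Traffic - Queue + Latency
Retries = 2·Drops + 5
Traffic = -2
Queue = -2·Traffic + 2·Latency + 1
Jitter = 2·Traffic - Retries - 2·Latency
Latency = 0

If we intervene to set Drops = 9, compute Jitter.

Under do(Drops=9), the mechanism Drops = Traffic - Queue + Latency is discarded; Drops is fixed at 9.
Retries = 2·Drops + 5  [with Drops=9]  = 23
Jitter = 2·Traffic - Retries - 2·Latency  [with Traffic=-2, Retries=23, Latency=0]  = -27

-27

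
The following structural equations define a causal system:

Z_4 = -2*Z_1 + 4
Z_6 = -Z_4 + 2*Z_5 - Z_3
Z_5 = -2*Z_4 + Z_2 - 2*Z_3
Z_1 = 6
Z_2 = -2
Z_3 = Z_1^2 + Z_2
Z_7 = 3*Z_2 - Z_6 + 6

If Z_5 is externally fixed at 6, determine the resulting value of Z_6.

The intervention breaks the incoming arrows to Z_5: Z_5 = -2*Z_4 + Z_2 - 2*Z_3 no longer applies, and Z_5 = 6.
Z_3 = Z_1^2 + Z_2  [with Z_1=6, Z_2=-2]  = 34
Z_4 = -2*Z_1 + 4  [with Z_1=6]  = -8
Z_6 = -Z_4 + 2*Z_5 - Z_3  [with Z_4=-8, Z_5=6, Z_3=34]  = -14

-14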